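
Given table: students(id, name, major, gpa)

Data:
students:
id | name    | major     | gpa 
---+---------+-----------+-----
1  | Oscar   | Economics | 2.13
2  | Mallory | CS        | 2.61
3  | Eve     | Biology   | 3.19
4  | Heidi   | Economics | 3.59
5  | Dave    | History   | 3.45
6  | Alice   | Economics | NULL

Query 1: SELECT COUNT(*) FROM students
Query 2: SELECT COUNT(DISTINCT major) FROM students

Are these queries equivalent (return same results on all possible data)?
No, not equivalent

Query 1 returns: [(6,)]
Query 2 returns: [(4,)]

Reason: COUNT(*) counts rows, COUNT(DISTINCT major) counts unique majors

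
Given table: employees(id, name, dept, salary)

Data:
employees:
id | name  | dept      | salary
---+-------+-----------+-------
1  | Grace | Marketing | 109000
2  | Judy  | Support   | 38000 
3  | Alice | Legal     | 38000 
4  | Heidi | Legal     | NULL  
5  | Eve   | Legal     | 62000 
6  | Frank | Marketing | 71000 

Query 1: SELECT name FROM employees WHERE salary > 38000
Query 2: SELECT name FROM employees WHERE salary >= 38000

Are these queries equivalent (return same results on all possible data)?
No, not equivalent

Query 1 returns: [('Grace',), ('Eve',), ('Frank',)]
Query 2 returns: [('Grace',), ('Judy',), ('Alice',), ('Eve',), ('Frank',)]

Reason: > vs >= gives different results when salary = 38000 exists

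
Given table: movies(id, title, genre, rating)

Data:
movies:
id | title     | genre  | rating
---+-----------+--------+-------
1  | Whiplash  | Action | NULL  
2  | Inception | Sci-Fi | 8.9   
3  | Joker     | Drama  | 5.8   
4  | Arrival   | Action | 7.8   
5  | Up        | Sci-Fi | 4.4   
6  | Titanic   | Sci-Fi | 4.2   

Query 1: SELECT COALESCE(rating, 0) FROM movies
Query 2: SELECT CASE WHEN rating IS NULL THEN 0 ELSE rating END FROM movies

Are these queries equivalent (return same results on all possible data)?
Yes, equivalent

Both queries return: [(0,), (4.2,), (4.4,), (5.8,), (7.8,), (8.9,)]

Reason: COALESCE vs CASE for NULL handling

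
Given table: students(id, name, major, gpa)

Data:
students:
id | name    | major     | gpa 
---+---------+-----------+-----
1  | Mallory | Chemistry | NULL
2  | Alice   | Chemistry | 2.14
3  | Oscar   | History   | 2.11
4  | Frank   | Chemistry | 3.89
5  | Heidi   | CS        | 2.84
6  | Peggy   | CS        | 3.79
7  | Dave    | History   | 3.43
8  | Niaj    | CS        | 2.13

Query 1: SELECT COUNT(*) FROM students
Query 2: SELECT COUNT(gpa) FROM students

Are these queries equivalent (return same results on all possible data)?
No, not equivalent

Query 1 returns: [(8,)]
Query 2 returns: [(7,)]

Reason: COUNT(*) includes NULLs, COUNT(column) excludes them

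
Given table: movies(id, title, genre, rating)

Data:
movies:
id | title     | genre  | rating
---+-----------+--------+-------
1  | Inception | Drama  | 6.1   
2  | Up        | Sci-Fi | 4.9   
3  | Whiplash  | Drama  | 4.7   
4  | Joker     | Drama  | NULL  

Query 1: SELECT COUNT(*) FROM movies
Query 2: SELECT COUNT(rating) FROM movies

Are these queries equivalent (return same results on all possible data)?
No, not equivalent

Query 1 returns: [(4,)]
Query 2 returns: [(3,)]

Reason: COUNT(*) includes NULLs, COUNT(column) excludes them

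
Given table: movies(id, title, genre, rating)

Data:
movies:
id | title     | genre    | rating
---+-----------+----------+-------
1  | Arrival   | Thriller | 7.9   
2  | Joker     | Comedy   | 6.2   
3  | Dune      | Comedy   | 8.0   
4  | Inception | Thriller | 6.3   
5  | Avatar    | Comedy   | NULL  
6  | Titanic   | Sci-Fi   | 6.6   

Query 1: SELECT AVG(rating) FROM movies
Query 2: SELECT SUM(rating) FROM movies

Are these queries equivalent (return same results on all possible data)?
No, not equivalent

Query 1 returns: [(7.0,)]
Query 2 returns: [(35.0,)]

Reason: AVG vs SUM give different aggregate values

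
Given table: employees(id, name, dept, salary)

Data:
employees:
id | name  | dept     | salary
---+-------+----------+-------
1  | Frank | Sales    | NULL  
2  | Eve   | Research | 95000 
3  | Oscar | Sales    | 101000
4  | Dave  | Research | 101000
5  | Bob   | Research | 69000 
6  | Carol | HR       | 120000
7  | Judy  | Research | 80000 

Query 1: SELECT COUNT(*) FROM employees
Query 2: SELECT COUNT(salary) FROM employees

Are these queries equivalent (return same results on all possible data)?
No, not equivalent

Query 1 returns: [(7,)]
Query 2 returns: [(6,)]

Reason: COUNT(*) includes NULLs, COUNT(column) excludes them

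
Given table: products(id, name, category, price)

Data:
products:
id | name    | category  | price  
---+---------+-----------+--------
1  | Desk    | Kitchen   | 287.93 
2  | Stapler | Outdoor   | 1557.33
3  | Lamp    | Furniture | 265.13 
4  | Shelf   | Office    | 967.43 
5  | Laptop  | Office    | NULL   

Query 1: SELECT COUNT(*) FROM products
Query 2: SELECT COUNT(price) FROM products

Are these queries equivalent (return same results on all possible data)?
No, not equivalent

Query 1 returns: [(5,)]
Query 2 returns: [(4,)]

Reason: COUNT(*) includes NULLs, COUNT(column) excludes them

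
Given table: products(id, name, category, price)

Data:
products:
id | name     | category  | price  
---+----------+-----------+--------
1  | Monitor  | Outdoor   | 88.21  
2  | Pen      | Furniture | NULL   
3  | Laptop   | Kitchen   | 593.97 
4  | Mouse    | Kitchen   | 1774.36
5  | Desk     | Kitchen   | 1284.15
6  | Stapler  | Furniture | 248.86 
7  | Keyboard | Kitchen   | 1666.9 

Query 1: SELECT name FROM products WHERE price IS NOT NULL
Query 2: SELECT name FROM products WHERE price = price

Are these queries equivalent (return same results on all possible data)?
Yes, equivalent

Both queries return: [('Desk',), ('Keyboard',), ('Laptop',), ('Monitor',), ('Mouse',), ('Stapler',)]

Reason: IS NOT NULL vs self-equality (both exclude NULLs)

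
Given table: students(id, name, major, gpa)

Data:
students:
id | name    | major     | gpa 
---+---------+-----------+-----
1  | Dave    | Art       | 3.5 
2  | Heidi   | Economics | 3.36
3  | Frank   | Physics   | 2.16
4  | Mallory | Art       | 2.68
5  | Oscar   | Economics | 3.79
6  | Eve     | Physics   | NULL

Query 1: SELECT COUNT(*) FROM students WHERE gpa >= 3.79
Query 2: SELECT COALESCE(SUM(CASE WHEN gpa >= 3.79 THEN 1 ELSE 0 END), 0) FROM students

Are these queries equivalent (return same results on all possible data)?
Yes, equivalent

Both queries return: [(1,)]

Reason: COUNT with WHERE vs conditional SUM (COALESCE handles empty-table NULL)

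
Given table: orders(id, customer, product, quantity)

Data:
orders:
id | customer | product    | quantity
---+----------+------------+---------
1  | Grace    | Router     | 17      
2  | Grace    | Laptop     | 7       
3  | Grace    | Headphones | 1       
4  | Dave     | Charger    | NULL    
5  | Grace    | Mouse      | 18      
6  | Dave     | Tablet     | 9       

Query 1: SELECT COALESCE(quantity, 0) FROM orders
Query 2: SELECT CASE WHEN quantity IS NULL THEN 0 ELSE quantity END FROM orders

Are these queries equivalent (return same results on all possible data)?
Yes, equivalent

Both queries return: [(0,), (1,), (7,), (9,), (17,), (18,)]

Reason: COALESCE vs CASE for NULL handling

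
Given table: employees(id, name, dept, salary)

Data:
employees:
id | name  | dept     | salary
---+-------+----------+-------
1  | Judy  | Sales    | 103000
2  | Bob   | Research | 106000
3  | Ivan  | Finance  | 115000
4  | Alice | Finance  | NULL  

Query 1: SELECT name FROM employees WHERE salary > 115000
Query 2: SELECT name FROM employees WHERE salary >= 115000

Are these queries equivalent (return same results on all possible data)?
No, not equivalent

Query 1 returns: []
Query 2 returns: [('Ivan',)]

Reason: > vs >= gives different results when salary = 115000 exists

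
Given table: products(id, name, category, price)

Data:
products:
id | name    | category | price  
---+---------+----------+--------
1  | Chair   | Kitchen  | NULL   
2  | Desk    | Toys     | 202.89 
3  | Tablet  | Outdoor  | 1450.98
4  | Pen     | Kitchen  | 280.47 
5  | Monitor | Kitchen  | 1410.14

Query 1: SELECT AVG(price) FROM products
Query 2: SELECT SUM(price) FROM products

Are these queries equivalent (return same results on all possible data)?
No, not equivalent

Query 1 returns: [(836.12,)]
Query 2 returns: [(3344.48,)]

Reason: AVG vs SUM give different aggregate values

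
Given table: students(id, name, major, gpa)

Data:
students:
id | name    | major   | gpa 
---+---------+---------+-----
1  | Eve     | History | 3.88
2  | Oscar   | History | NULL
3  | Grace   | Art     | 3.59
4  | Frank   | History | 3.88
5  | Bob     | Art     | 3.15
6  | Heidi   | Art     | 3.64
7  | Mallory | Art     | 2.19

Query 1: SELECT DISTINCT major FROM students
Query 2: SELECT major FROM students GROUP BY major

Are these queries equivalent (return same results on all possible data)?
Yes, equivalent

Both queries return: [('Art',), ('History',)]

Reason: Both get unique majors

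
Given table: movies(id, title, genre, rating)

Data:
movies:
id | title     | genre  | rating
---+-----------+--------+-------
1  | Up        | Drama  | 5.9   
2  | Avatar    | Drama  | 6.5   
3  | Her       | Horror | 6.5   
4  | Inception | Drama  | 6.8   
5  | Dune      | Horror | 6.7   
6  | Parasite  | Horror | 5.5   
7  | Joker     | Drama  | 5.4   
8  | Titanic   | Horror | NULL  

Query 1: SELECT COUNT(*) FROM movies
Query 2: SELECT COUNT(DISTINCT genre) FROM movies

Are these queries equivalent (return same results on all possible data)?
No, not equivalent

Query 1 returns: [(8,)]
Query 2 returns: [(2,)]

Reason: COUNT(*) counts rows, COUNT(DISTINCT genre) counts unique genres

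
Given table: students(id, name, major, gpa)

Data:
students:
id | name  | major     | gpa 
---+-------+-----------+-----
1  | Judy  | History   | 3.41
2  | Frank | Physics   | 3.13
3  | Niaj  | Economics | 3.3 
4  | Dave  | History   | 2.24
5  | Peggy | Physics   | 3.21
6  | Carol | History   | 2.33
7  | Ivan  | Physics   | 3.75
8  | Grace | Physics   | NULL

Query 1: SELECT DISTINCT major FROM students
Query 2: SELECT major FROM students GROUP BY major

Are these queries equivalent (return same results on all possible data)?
Yes, equivalent

Both queries return: [('Economics',), ('History',), ('Physics',)]

Reason: Both get unique majors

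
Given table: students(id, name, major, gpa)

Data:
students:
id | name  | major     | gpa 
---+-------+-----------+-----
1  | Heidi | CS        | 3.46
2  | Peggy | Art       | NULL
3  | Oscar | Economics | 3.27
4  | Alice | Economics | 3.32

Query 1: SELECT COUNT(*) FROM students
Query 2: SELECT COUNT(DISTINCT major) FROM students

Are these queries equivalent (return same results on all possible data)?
No, not equivalent

Query 1 returns: [(4,)]
Query 2 returns: [(3,)]

Reason: COUNT(*) counts rows, COUNT(DISTINCT major) counts unique majors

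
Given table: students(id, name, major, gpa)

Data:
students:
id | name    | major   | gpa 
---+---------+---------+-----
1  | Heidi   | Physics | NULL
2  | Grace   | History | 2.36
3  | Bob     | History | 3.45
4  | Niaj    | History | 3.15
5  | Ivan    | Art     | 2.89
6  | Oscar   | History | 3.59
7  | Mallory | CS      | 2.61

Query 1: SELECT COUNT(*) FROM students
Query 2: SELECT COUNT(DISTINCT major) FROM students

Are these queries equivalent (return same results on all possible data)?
No, not equivalent

Query 1 returns: [(7,)]
Query 2 returns: [(4,)]

Reason: COUNT(*) counts rows, COUNT(DISTINCT major) counts unique majors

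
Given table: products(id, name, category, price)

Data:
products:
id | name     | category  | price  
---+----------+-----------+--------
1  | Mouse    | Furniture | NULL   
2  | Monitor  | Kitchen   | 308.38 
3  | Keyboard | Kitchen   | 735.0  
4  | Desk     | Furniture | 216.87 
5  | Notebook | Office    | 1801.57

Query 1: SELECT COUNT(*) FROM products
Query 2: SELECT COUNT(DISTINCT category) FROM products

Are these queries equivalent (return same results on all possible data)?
No, not equivalent

Query 1 returns: [(5,)]
Query 2 returns: [(3,)]

Reason: COUNT(*) counts rows, COUNT(DISTINCT category) counts unique categorys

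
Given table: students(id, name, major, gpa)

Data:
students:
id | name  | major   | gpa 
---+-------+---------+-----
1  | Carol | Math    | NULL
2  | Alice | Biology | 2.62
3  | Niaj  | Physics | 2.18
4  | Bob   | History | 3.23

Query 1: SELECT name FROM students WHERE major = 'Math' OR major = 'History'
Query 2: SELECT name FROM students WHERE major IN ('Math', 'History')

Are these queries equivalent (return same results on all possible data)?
Yes, equivalent

Both queries return: [('Bob',), ('Carol',)]

Reason: OR vs IN are equivalent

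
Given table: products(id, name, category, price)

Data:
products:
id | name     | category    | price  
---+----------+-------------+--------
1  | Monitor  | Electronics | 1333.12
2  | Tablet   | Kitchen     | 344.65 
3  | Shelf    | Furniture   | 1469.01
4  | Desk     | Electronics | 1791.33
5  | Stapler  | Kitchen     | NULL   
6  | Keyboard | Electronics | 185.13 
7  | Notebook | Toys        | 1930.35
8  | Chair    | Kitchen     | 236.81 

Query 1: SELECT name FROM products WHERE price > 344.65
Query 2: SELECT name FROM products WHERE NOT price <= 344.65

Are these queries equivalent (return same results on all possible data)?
Yes, equivalent

Both queries return: [('Desk',), ('Monitor',), ('Notebook',), ('Shelf',)]

Reason: Both filter price > 344.65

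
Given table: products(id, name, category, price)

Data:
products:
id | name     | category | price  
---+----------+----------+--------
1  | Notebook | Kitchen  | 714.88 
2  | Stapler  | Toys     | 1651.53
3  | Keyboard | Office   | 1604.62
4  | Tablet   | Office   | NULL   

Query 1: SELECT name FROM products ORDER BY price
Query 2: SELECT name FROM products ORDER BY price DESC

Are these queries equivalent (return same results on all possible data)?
No, not equivalent

Query 1 returns: [('Tablet',), ('Notebook',), ('Keyboard',), ('Stapler',)]
Query 2 returns: [('Stapler',), ('Keyboard',), ('Notebook',), ('Tablet',)]

Reason: ASC vs DESC gives opposite ordering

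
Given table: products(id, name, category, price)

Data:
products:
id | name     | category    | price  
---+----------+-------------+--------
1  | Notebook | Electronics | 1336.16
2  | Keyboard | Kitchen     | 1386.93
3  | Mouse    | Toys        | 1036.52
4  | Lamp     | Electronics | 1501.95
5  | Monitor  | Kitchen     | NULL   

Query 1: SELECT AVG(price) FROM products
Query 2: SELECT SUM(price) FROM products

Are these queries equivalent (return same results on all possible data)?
No, not equivalent

Query 1 returns: [(1315.39,)]
Query 2 returns: [(5261.56,)]

Reason: AVG vs SUM give different aggregate values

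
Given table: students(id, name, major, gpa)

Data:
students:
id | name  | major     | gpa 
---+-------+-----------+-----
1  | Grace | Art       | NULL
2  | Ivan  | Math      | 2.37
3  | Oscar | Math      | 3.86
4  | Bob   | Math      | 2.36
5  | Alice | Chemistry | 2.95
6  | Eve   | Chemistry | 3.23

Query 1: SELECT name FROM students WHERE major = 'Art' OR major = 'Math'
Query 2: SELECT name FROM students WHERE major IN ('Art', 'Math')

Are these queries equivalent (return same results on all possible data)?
Yes, equivalent

Both queries return: [('Bob',), ('Grace',), ('Ivan',), ('Oscar',)]

Reason: OR vs IN are equivalent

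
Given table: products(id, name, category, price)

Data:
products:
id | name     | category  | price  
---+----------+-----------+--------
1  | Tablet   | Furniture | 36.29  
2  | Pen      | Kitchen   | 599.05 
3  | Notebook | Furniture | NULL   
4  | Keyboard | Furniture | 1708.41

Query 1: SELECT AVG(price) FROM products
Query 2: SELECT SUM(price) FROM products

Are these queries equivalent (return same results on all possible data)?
No, not equivalent

Query 1 returns: [(781.25,)]
Query 2 returns: [(2343.75,)]

Reason: AVG vs SUM give different aggregate values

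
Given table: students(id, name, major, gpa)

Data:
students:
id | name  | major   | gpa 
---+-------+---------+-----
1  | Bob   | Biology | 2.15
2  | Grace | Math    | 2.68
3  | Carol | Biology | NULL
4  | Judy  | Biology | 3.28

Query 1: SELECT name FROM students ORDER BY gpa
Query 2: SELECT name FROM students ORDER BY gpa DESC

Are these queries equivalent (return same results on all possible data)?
No, not equivalent

Query 1 returns: [('Carol',), ('Bob',), ('Grace',), ('Judy',)]
Query 2 returns: [('Judy',), ('Grace',), ('Bob',), ('Carol',)]

Reason: ASC vs DESC gives opposite ordering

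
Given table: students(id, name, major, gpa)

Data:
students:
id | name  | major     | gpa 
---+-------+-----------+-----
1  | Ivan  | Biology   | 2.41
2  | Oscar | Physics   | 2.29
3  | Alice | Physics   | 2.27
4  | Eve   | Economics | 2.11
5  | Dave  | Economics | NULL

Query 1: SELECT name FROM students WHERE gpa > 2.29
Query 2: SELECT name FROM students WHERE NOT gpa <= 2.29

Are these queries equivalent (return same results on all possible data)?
Yes, equivalent

Both queries return: [('Ivan',)]

Reason: Both filter gpa > 2.29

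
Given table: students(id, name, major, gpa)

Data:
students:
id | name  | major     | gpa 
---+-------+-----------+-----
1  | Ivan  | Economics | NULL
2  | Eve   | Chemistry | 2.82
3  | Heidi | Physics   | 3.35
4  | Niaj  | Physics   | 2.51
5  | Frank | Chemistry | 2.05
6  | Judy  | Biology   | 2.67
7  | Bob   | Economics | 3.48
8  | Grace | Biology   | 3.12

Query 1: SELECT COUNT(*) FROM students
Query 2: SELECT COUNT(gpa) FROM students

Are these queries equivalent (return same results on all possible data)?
No, not equivalent

Query 1 returns: [(8,)]
Query 2 returns: [(7,)]

Reason: COUNT(*) includes NULLs, COUNT(column) excludes them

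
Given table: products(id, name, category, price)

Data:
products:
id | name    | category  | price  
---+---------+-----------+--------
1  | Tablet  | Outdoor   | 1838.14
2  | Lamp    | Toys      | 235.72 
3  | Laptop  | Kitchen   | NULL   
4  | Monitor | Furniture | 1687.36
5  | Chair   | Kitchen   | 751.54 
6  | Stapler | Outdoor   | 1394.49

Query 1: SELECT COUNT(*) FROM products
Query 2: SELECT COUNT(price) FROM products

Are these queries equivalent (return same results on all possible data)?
No, not equivalent

Query 1 returns: [(6,)]
Query 2 returns: [(5,)]

Reason: COUNT(*) includes NULLs, COUNT(column) excludes them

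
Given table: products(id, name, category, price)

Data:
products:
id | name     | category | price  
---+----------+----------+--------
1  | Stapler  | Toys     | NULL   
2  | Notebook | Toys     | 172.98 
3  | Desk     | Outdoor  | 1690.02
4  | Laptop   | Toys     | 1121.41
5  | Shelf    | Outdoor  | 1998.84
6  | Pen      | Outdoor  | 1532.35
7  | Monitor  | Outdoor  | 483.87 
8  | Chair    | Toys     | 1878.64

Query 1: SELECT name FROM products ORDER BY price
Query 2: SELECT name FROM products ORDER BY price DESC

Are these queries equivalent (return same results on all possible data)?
No, not equivalent

Query 1 returns: [('Stapler',), ('Notebook',), ('Monitor',), ('Laptop',), ('Pen',), ('Desk',), ('Chair',), ('Shelf',)]
Query 2 returns: [('Shelf',), ('Chair',), ('Desk',), ('Pen',), ('Laptop',), ('Monitor',), ('Notebook',), ('Stapler',)]

Reason: ASC vs DESC gives opposite ordering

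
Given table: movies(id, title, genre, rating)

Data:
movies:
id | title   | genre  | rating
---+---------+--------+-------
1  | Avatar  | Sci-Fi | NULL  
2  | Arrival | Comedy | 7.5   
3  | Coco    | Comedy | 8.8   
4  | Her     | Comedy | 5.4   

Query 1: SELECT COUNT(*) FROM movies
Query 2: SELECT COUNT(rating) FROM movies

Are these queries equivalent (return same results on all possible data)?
No, not equivalent

Query 1 returns: [(4,)]
Query 2 returns: [(3,)]

Reason: COUNT(*) includes NULLs, COUNT(column) excludes them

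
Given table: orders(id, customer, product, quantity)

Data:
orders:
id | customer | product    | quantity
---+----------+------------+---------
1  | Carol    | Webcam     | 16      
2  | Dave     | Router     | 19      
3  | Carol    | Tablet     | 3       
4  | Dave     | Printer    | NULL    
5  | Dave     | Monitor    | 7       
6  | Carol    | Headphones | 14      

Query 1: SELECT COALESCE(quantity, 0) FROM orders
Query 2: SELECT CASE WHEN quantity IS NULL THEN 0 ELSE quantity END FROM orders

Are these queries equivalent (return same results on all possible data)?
Yes, equivalent

Both queries return: [(0,), (3,), (7,), (14,), (16,), (19,)]

Reason: COALESCE vs CASE for NULL handling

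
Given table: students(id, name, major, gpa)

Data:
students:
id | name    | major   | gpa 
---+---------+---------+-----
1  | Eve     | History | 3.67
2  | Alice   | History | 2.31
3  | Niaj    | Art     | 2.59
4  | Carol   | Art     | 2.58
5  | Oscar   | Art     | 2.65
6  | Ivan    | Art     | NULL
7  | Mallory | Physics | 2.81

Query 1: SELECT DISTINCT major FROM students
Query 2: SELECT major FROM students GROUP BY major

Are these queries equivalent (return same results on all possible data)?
Yes, equivalent

Both queries return: [('Art',), ('History',), ('Physics',)]

Reason: Both get unique majors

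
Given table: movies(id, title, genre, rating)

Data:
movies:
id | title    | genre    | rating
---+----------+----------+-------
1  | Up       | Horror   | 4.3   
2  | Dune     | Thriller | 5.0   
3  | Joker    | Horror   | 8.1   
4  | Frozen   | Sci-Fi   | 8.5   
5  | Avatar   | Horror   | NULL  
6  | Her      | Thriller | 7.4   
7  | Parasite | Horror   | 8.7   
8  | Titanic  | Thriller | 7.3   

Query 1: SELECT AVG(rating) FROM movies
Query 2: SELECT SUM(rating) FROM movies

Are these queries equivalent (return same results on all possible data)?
No, not equivalent

Query 1 returns: [(7.042857142857143,)]
Query 2 returns: [(49.3,)]

Reason: AVG vs SUM give different aggregate values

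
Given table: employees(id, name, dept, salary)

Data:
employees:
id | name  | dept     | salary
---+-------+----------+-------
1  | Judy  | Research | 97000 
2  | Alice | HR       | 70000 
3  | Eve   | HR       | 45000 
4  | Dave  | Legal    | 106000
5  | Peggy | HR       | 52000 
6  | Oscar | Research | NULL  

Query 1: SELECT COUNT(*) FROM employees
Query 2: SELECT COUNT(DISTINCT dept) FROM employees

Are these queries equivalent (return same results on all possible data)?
No, not equivalent

Query 1 returns: [(6,)]
Query 2 returns: [(3,)]

Reason: COUNT(*) counts rows, COUNT(DISTINCT dept) counts unique depts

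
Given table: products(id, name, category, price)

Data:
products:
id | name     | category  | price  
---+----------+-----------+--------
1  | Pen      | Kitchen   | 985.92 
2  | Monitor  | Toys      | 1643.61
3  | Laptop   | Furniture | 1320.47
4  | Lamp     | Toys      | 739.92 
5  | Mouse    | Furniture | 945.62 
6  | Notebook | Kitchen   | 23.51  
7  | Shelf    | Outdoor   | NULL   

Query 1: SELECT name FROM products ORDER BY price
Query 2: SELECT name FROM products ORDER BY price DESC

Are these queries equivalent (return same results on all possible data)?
No, not equivalent

Query 1 returns: [('Shelf',), ('Notebook',), ('Lamp',), ('Mouse',), ('Pen',), ('Laptop',), ('Monitor',)]
Query 2 returns: [('Monitor',), ('Laptop',), ('Pen',), ('Mouse',), ('Lamp',), ('Notebook',), ('Shelf',)]

Reason: ASC vs DESC gives opposite ordering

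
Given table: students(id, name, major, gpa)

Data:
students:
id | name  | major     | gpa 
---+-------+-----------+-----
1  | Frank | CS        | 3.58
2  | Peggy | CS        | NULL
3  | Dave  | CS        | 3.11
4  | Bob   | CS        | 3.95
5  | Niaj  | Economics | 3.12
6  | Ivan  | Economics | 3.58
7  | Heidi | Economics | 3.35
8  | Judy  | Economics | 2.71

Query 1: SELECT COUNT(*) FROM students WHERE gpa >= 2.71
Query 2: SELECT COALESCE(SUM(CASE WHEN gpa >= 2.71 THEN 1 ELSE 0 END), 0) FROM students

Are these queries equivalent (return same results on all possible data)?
Yes, equivalent

Both queries return: [(7,)]

Reason: COUNT with WHERE vs conditional SUM (COALESCE handles empty-table NULL)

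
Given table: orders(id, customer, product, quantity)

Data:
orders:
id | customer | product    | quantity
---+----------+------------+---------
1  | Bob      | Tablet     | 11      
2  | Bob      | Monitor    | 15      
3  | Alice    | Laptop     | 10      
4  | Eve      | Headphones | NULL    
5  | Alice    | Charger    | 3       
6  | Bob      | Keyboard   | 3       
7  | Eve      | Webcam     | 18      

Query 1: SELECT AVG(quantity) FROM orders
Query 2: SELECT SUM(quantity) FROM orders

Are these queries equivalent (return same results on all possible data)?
No, not equivalent

Query 1 returns: [(10.0,)]
Query 2 returns: [(60,)]

Reason: AVG vs SUM give different aggregate values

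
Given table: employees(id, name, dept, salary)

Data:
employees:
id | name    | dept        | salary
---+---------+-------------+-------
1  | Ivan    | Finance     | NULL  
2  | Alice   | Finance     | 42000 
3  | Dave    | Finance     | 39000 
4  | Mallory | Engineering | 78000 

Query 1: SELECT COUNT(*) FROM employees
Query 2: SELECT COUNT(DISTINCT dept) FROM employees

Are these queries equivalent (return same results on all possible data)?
No, not equivalent

Query 1 returns: [(4,)]
Query 2 returns: [(2,)]

Reason: COUNT(*) counts rows, COUNT(DISTINCT dept) counts unique depts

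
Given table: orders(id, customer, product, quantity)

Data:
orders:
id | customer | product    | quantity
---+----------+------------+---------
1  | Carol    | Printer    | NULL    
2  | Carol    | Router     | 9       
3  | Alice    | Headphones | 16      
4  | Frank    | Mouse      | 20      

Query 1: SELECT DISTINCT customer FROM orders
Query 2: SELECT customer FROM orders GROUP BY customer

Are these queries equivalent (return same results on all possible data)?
Yes, equivalent

Both queries return: [('Alice',), ('Carol',), ('Frank',)]

Reason: Both get unique customers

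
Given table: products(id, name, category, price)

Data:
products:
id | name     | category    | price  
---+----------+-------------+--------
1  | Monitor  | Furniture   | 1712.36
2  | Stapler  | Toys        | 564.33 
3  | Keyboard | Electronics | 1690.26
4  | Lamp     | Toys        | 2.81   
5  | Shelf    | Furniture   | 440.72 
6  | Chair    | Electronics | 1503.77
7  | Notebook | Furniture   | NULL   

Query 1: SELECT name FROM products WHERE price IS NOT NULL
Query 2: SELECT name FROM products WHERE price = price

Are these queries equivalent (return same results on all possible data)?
Yes, equivalent

Both queries return: [('Chair',), ('Keyboard',), ('Lamp',), ('Monitor',), ('Shelf',), ('Stapler',)]

Reason: IS NOT NULL vs self-equality (both exclude NULLs)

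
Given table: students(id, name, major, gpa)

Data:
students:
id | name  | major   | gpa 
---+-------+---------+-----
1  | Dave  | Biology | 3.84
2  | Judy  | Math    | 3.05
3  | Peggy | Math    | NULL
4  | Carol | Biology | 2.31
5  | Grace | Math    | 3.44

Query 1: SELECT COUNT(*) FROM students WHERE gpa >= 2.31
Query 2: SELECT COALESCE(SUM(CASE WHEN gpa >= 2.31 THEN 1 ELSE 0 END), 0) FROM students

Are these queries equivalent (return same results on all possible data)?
Yes, equivalent

Both queries return: [(4,)]

Reason: COUNT with WHERE vs conditional SUM (COALESCE handles empty-table NULL)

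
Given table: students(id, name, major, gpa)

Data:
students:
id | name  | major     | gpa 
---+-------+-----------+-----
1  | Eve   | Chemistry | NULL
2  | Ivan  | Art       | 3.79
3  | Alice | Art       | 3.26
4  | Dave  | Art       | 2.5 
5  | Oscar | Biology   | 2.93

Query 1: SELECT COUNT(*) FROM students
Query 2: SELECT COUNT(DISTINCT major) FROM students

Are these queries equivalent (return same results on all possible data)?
No, not equivalent

Query 1 returns: [(5,)]
Query 2 returns: [(3,)]

Reason: COUNT(*) counts rows, COUNT(DISTINCT major) counts unique majors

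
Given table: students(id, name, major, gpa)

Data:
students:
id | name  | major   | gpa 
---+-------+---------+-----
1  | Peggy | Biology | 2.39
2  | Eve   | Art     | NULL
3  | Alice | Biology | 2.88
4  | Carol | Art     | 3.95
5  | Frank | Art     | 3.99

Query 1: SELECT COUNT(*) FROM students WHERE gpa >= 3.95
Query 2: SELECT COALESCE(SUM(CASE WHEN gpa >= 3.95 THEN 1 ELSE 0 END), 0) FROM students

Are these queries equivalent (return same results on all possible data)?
Yes, equivalent

Both queries return: [(2,)]

Reason: COUNT with WHERE vs conditional SUM (COALESCE handles empty-table NULL)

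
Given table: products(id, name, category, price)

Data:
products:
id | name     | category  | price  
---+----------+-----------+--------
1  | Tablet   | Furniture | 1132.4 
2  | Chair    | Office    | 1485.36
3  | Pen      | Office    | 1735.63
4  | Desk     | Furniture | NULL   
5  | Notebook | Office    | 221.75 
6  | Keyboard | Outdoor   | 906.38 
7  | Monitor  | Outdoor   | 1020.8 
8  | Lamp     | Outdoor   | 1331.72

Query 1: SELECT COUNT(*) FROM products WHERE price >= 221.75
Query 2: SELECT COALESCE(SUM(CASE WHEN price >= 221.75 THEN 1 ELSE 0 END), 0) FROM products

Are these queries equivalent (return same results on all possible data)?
Yes, equivalent

Both queries return: [(7,)]

Reason: COUNT with WHERE vs conditional SUM (COALESCE handles empty-table NULL)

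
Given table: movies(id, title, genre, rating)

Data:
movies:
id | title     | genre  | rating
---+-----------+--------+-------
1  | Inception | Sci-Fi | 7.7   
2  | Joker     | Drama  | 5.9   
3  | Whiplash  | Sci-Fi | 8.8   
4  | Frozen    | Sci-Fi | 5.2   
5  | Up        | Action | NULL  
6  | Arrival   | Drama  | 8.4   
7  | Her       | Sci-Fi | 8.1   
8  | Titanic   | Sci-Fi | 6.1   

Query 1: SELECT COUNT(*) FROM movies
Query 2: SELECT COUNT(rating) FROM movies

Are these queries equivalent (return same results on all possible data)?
No, not equivalent

Query 1 returns: [(8,)]
Query 2 returns: [(7,)]

Reason: COUNT(*) includes NULLs, COUNT(column) excludes them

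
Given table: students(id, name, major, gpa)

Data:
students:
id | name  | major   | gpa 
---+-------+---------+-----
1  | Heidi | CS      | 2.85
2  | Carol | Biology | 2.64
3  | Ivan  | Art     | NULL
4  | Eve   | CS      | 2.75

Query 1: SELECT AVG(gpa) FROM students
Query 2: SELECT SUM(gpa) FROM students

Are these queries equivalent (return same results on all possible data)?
No, not equivalent

Query 1 returns: [(2.7466666666666666,)]
Query 2 returns: [(8.24,)]

Reason: AVG vs SUM give different aggregate values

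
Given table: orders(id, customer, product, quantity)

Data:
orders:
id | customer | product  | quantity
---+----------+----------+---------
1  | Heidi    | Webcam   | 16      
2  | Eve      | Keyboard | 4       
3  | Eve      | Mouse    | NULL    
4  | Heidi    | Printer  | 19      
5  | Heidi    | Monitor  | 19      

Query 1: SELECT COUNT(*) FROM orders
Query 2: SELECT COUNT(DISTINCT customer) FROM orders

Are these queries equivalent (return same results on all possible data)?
No, not equivalent

Query 1 returns: [(5,)]
Query 2 returns: [(2,)]

Reason: COUNT(*) counts rows, COUNT(DISTINCT customer) counts unique customers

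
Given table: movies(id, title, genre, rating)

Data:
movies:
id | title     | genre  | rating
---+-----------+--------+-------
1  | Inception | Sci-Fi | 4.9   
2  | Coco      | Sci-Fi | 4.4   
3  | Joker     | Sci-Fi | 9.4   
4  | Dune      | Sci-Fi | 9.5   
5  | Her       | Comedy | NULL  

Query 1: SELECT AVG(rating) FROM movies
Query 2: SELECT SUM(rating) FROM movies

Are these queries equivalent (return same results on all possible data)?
No, not equivalent

Query 1 returns: [(7.050000000000001,)]
Query 2 returns: [(28.200000000000003,)]

Reason: AVG vs SUM give different aggregate values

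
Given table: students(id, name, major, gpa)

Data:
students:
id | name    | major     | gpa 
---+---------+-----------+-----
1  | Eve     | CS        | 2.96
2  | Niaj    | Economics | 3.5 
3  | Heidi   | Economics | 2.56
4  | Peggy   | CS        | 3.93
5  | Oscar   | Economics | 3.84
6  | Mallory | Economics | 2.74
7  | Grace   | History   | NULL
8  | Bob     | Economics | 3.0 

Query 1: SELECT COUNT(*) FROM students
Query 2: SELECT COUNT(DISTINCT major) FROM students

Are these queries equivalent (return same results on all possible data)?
No, not equivalent

Query 1 returns: [(8,)]
Query 2 returns: [(3,)]

Reason: COUNT(*) counts rows, COUNT(DISTINCT major) counts unique majors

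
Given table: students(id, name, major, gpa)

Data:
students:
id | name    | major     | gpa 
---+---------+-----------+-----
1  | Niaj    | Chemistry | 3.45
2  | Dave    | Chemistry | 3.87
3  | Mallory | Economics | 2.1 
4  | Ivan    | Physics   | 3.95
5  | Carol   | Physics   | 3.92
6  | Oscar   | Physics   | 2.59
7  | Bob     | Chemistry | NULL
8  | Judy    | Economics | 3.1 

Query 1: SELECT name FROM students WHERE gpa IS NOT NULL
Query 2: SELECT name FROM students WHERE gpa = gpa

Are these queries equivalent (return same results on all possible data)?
Yes, equivalent

Both queries return: [('Carol',), ('Dave',), ('Ivan',), ('Judy',), ('Mallory',), ('Niaj',), ('Oscar',)]

Reason: IS NOT NULL vs self-equality (both exclude NULLs)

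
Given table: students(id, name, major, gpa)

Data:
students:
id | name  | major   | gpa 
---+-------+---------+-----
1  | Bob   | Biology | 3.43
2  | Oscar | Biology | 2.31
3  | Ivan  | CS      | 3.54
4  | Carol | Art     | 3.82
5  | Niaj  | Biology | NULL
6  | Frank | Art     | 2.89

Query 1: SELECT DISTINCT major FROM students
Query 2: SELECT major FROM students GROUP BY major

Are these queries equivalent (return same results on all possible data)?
Yes, equivalent

Both queries return: [('Art',), ('Biology',), ('CS',)]

Reason: Both get unique majors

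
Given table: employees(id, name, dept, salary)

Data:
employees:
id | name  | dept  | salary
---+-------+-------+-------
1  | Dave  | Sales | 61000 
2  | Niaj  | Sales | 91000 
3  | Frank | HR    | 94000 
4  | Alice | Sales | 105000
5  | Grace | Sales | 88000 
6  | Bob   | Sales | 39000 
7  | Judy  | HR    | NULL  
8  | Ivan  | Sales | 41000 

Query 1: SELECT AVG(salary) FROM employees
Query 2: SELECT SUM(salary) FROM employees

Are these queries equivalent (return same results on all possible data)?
No, not equivalent

Query 1 returns: [(74142.85714285714,)]
Query 2 returns: [(519000,)]

Reason: AVG vs SUM give different aggregate values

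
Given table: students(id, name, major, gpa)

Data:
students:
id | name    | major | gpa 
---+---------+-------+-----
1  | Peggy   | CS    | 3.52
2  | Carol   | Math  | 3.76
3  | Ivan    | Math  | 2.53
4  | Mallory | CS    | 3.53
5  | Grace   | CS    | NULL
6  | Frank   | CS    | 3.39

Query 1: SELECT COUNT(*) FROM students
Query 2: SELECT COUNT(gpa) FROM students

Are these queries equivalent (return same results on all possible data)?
No, not equivalent

Query 1 returns: [(6,)]
Query 2 returns: [(5,)]

Reason: COUNT(*) includes NULLs, COUNT(column) excludes them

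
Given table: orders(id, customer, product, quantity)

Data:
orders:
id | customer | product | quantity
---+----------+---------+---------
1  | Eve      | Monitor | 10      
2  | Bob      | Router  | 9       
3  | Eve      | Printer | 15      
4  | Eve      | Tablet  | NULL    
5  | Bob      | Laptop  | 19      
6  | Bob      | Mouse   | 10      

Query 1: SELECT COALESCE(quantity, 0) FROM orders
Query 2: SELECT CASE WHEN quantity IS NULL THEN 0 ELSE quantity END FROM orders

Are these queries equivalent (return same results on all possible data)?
Yes, equivalent

Both queries return: [(0,), (9,), (10,), (10,), (15,), (19,)]

Reason: COALESCE vs CASE for NULL handling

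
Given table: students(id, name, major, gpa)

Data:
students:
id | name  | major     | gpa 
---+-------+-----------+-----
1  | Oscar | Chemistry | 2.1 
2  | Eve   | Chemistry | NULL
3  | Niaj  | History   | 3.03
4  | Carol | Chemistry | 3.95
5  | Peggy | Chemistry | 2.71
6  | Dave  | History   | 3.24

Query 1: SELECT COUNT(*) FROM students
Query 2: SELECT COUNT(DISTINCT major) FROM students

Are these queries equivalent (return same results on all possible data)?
No, not equivalent

Query 1 returns: [(6,)]
Query 2 returns: [(2,)]

Reason: COUNT(*) counts rows, COUNT(DISTINCT major) counts unique majors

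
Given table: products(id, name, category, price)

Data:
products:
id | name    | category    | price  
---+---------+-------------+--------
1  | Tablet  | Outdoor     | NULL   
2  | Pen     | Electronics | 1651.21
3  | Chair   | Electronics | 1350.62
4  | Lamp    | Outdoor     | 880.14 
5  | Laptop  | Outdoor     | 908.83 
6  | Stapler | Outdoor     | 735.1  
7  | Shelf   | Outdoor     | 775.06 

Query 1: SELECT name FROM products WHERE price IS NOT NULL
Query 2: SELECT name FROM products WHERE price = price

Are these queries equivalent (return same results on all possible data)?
Yes, equivalent

Both queries return: [('Chair',), ('Lamp',), ('Laptop',), ('Pen',), ('Shelf',), ('Stapler',)]

Reason: IS NOT NULL vs self-equality (both exclude NULLs)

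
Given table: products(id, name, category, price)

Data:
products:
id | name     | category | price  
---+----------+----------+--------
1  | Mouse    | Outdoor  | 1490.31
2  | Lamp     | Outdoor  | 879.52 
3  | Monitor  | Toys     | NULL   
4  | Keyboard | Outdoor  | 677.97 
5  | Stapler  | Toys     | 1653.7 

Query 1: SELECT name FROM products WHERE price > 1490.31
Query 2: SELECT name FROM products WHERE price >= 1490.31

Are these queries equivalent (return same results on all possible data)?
No, not equivalent

Query 1 returns: [('Stapler',)]
Query 2 returns: [('Mouse',), ('Stapler',)]

Reason: > vs >= gives different results when price = 1490.31 exists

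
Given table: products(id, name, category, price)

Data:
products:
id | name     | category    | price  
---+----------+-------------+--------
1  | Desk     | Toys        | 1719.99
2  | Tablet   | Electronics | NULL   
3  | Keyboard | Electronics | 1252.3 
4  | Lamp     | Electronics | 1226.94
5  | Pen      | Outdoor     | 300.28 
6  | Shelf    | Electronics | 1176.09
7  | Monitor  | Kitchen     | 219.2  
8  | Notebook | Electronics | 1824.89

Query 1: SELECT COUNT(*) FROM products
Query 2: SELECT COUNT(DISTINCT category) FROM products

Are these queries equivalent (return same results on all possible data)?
No, not equivalent

Query 1 returns: [(8,)]
Query 2 returns: [(4,)]

Reason: COUNT(*) counts rows, COUNT(DISTINCT category) counts unique categorys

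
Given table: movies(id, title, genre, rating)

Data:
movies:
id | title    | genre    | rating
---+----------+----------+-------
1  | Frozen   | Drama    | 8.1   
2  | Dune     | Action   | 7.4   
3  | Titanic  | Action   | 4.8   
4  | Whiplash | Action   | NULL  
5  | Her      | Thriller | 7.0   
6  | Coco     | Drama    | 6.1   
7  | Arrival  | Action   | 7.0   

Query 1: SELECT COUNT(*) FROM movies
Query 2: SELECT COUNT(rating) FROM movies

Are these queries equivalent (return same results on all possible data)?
No, not equivalent

Query 1 returns: [(7,)]
Query 2 returns: [(6,)]

Reason: COUNT(*) includes NULLs, COUNT(column) excludes them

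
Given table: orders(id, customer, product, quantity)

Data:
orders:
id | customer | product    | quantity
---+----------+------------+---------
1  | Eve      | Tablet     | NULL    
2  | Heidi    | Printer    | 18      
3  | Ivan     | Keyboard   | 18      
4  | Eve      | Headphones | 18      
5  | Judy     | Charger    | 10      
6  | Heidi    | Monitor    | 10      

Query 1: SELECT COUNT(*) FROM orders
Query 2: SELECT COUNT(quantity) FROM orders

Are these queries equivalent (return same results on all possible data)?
No, not equivalent

Query 1 returns: [(6,)]
Query 2 returns: [(5,)]

Reason: COUNT(*) includes NULLs, COUNT(column) excludes them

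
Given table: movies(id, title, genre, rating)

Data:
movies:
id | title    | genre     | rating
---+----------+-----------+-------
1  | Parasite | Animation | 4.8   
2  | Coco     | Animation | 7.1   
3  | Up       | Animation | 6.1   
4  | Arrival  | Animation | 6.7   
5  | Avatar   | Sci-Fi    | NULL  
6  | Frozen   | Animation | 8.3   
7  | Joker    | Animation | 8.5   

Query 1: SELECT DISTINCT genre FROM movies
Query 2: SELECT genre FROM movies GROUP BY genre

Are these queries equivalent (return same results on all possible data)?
Yes, equivalent

Both queries return: [('Animation',), ('Sci-Fi',)]

Reason: Both get unique genres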